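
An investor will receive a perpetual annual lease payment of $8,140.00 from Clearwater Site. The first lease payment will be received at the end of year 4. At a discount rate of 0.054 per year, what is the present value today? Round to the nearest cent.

$128738.61

Value at end of year 3: C / r = $8,140.00 / 0.054 = $150,740.7407
Discount to today: PV = $150,740.7407 / (1 + 0.054)^3 = $150,740.7407 / 1.170905 = $128,738.61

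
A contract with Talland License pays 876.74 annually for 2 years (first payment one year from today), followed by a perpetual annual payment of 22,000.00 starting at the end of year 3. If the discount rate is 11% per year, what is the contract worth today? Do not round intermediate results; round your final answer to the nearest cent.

PV of 2-year annuity: 876.74 × [1 − (1+0.11)^−2] / 0.11 = 1501.43771
Perpetuity value at year 2: 22,000.00 / 0.11 = 200000.00000
PV of perpetuity: 200000.00000 / (1+0.11)^2 = 162324.48665
Total PV = 1501.43771 + 162324.48665 = 163825.92436

163825.92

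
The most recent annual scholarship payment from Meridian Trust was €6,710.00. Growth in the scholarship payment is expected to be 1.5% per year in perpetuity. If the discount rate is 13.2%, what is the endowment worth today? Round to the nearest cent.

€58210.68

D₁ = D₀ × (1 + g) = €6,710.00 × 1.015 = €6,810.6500
Growing perpetuity: P = D₁ / (r − g) = €6,810.6500 / (0.132 − 0.015) = €58,210.68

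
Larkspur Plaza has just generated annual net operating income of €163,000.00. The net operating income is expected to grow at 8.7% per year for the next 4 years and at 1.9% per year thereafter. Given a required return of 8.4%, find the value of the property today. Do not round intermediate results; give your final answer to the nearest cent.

D_1 = 177181.00000
D_2 = 192595.74700
D_3 = 209351.57699
D_4 = 227565.16419
Terminal value at year 4: TV = D_4×(1+g_2)/(r−g_2) = 231888.90231/0.065 = 3567521.57395
P_0 = D_1/(1+r)^1 + D_2/(1+r)^2 + D_3/(1+r)^3 + D_4/(1+r)^4 + TV/(1+r)^4
    = 163451.10701 + 163903.46247 + 164357.06984 + 164811.93258 + 2583743.98923 = 3240267.56114

€3240267.56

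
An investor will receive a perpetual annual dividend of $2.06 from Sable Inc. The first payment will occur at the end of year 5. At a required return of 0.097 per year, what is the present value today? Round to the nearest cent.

$14.66

Value at end of year 4: C / r = $2.06 / 0.097 = $21.2371
Discount to today: PV = $21.2371 / (1 + 0.097)^4 = $21.2371 / 1.448193 = $14.66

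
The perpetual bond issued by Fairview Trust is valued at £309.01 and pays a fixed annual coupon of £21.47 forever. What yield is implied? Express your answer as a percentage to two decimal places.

6.95%

P = C/r ⇒ r = C/P = £21.47/£309.01 = 0.069480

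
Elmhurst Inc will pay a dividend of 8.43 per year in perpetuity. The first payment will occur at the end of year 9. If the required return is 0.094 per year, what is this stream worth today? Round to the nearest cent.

43.71

Value at end of year 8: C / r = 8.43 / 0.094 = 89.6809
Discount to today: PV = 89.6809 / (1 + 0.094)^8 = 89.6809 / 2.051817 = 43.71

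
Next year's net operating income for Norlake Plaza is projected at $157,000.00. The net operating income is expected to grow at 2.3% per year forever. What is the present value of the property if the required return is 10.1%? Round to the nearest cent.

Growing perpetuity: P = D₁ / (r − g) = $157,000.0000 / (0.101 − 0.023) = $2,012,820.51

$2012820.51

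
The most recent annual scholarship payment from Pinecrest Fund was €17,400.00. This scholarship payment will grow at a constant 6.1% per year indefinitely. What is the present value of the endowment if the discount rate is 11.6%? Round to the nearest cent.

€335661.82

D₁ = D₀ × (1 + g) = €17,400.00 × 1.061 = €18,461.4000
Growing perpetuity: P = D₁ / (r − g) = €18,461.4000 / (0.116 − 0.061) = €335,661.82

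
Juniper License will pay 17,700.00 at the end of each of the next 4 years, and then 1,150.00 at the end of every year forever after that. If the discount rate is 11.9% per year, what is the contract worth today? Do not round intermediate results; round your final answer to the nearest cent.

PV of 4-year annuity: 17,700.00 × [1 − (1+0.119)^−4] / 0.119 = 53874.50720
Perpetuity value at year 4: 1,150.00 / 0.119 = 9663.86555
PV of perpetuity: 9663.86555 / (1+0.119)^4 = 6163.54446
Total PV = 53874.50720 + 6163.54446 = 60038.05166

60038.05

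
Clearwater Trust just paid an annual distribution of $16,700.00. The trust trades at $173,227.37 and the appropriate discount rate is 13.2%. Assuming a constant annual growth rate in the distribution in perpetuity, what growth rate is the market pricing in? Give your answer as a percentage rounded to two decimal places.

3.25%

P = D₀(1+g)/(r−g) ⇒ P(r−g) = D₀(1+g) ⇒ g(P+D₀) = P·r − D₀
g = (P·r − D₀)/(P + D₀) = ($173,227.37×0.132 − $16,700.00) / ($173,227.37 + $16,700.00) = 0.032465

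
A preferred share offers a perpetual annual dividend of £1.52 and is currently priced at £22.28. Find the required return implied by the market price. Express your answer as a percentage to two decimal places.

P = C/r ⇒ r = C/P = £1.52/£22.28 = 0.068223

6.82%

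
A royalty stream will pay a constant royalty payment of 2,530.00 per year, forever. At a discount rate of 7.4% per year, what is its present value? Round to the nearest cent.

34189.19

Level perpetuity: PV = C / r = 2,530.00 / 0.074 = 34,189.19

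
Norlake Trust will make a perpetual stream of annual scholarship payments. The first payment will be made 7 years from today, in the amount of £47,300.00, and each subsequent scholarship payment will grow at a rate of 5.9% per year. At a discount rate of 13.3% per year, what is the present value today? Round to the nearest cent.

Value at end of year 6: C₁ / (r − g) = £47,300.00 / (0.133 − 0.059) = £639,189.1892
Discount to today: PV = £639,189.1892 / (1 + 0.133)^6 = £639,189.1892 / 2.115336 = £302,169.04

£302169.04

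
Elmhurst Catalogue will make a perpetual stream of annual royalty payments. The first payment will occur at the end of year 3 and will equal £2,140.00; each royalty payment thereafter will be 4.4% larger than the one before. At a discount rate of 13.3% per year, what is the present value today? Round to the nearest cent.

£18731.13

Value at end of year 2: C₁ / (r − g) = £2,140.00 / (0.133 − 0.044) = £24,044.9438
Discount to today: PV = £24,044.9438 / (1 + 0.133)^2 = £24,044.9438 / 1.283689 = £18,731.13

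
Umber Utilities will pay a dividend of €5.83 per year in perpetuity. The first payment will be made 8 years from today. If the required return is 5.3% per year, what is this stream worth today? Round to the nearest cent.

€76.63

Value at end of year 7: C / r = €5.83 / 0.053 = €110.0000
Discount to today: PV = €110.0000 / (1 + 0.053)^7 = €110.0000 / 1.435485 = €76.63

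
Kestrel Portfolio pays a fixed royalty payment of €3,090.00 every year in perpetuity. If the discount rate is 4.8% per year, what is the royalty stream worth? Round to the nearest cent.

Level perpetuity: PV = C / r = €3,090.00 / 0.048 = €64,375.00

€64375.00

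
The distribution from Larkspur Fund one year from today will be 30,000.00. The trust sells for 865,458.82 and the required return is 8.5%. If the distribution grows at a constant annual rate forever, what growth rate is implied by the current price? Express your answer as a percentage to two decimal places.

P = D₁/(r−g) ⇒ g = r − D₁/P = 0.085 − 30,000.00/865,458.82 = 0.050336

5.03%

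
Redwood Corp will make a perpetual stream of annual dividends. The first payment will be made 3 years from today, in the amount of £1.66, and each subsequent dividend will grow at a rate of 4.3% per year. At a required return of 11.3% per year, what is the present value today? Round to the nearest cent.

£19.14

Value at end of year 2: C₁ / (r − g) = £1.66 / (0.113 − 0.043) = £23.7143
Discount to today: PV = £23.7143 / (1 + 0.113)^2 = £23.7143 / 1.238769 = £19.14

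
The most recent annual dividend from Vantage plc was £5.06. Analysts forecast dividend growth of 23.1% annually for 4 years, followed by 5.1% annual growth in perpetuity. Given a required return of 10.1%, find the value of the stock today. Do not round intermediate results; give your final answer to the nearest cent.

£193.18

D_1 = 6.22886
D_2 = 7.66773
D_3 = 9.43897
D_4 = 11.61937
Terminal value at year 4: TV = D_4×(1+g_2)/(r−g_2) = 12.21196/0.05 = 244.23924
P_0 = D_1/(1+r)^1 + D_2/(1+r)^2 + D_3/(1+r)^3 + D_4/(1+r)^4 + TV/(1+r)^4
    = 5.65746 + 6.32546 + 7.07233 + 7.90740 + 166.21345 = 193.17609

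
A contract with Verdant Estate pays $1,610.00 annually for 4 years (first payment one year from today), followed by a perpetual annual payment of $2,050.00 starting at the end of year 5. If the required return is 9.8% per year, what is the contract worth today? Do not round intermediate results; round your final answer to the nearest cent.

PV of 4-year annuity: $1,610.00 × [1 − (1+0.098)^−4] / 0.098 = 5125.65699
Perpetuity value at year 4: $2,050.00 / 0.098 = 20918.36735
PV of perpetuity: 20918.36735 / (1+0.098)^4 = 14391.90968
Total PV = 5125.65699 + 14391.90968 = 19517.56668

$19517.57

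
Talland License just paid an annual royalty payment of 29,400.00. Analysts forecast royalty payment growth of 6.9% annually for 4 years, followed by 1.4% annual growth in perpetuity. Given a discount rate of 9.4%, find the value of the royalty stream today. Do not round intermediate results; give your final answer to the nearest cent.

450765.61

D_1 = 31428.60000
D_2 = 33597.17340
D_3 = 35915.37836
D_4 = 38393.53947
Terminal value at year 4: TV = D_4×(1+g_2)/(r−g_2) = 38931.04902/0.08 = 486638.11280
P_0 = D_1/(1+r)^1 + D_2/(1+r)^2 + D_3/(1+r)^3 + D_4/(1+r)^4 + TV/(1+r)^4
    = 28728.15356 + 28071.66011 + 27430.16879 + 26803.33678 + 339732.29370 = 450765.61295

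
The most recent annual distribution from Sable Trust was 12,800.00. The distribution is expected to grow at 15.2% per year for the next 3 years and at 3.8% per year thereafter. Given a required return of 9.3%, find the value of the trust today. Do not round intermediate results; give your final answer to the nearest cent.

D_1 = 14745.60000
D_2 = 16986.93120
D_3 = 19568.94474
Terminal value at year 3: TV = D_3×(1+g_2)/(r−g_2) = 20312.56464/0.055 = 369319.35714
P_0 = D_1/(1+r)^1 + D_2/(1+r)^2 + D_3/(1+r)^3 + TV/(1+r)^3
    = 13490.94236 + 14219.18170 + 14986.73131 + 282840.49269 = 325537.34805

325537.35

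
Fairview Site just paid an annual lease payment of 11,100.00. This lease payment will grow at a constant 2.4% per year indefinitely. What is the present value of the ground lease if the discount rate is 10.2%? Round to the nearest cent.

D₁ = D₀ × (1 + g) = 11,100.00 × 1.024 = 11,366.4000
Growing perpetuity: P = D₁ / (r − g) = 11,366.4000 / (0.102 − 0.024) = 145,723.08

145723.08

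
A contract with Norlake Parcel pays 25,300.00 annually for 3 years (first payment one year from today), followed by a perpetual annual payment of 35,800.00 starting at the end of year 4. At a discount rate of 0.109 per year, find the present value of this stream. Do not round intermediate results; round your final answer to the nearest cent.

PV of 3-year annuity: 25,300.00 × [1 − (1+0.109)^−3] / 0.109 = 61933.67111
Perpetuity value at year 3: 35,800.00 / 0.109 = 328440.36697
PV of perpetuity: 328440.36697 / (1+0.109)^3 = 240802.99837
Total PV = 61933.67111 + 240802.99837 = 302736.66948

302736.67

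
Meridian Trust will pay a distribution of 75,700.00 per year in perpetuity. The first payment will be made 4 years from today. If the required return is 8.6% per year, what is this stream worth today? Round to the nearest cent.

687239.25

Value at end of year 3: C / r = 75,700.00 / 0.086 = 880,232.5581
Discount to today: PV = 880,232.5581 / (1 + 0.086)^3 = 880,232.5581 / 1.280824 = 687,239.25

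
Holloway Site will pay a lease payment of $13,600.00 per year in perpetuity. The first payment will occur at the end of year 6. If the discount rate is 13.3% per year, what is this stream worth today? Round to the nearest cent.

$54769.37

Value at end of year 5: C / r = $13,600.00 / 0.133 = $102,255.6391
Discount to today: PV = $102,255.6391 / (1 + 0.133)^5 = $102,255.6391 / 1.867022 = $54,769.37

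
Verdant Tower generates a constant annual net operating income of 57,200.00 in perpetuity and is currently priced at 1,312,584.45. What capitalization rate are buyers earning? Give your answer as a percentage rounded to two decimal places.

4.36%

P = C/r ⇒ r = C/P = 57,200.00/1,312,584.45 = 0.043578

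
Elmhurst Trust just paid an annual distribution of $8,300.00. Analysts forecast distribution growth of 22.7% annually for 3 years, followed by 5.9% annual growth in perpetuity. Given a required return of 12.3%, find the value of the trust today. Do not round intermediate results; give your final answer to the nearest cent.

$208941.58

D_1 = 10184.10000
D_2 = 12495.89070
D_3 = 15332.45789
Terminal value at year 3: TV = D_3×(1+g_2)/(r−g_2) = 16237.07290/0.064 = 253704.26413
P_0 = D_1/(1+r)^1 + D_2/(1+r)^2 + D_3/(1+r)^3 + TV/(1+r)^3
    = 9068.65539 + 9908.49525 + 10826.11190 + 179138.32038 = 208941.58291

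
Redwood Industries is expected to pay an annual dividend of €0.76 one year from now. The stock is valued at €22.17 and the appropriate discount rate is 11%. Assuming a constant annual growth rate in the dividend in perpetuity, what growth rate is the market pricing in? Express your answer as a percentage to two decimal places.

P = D₁/(r−g) ⇒ g = r − D₁/P = 0.11 − €0.76/€22.17 = 0.075719

7.57%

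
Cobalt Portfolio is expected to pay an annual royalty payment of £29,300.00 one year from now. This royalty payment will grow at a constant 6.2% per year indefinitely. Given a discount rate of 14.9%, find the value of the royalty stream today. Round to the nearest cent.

£336781.61

Growing perpetuity: P = D₁ / (r − g) = £29,300.0000 / (0.149 − 0.062) = £336,781.61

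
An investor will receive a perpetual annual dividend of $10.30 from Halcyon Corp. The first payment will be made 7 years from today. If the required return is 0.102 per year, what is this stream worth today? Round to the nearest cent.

Value at end of year 6: C / r = $10.30 / 0.102 = $100.9804
Discount to today: PV = $100.9804 / (1 + 0.102)^6 = $100.9804 / 1.790975 = $56.38

$56.38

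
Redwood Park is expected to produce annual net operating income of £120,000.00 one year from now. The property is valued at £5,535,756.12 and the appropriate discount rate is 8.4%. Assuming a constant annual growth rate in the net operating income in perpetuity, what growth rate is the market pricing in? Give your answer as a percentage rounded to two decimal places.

6.23%

P = D₁/(r−g) ⇒ g = r − D₁/P = 0.084 − £120,000.00/£5,535,756.12 = 0.062323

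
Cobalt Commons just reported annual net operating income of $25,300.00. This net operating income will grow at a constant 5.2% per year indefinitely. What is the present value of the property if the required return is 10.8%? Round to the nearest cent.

D₁ = D₀ × (1 + g) = $25,300.00 × 1.052 = $26,615.6000
Growing perpetuity: P = D₁ / (r − g) = $26,615.6000 / (0.108 − 0.052) = $475,278.57

$475278.57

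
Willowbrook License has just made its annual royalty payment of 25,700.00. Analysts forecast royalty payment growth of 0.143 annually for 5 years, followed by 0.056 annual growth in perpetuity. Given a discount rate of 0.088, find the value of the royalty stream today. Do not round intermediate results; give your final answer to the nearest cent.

D_1 = 29375.10000
D_2 = 33575.73930
D_3 = 38377.07002
D_4 = 43864.99103
D_5 = 50137.68475
Terminal value at year 5: TV = D_5×(1+g_2)/(r−g_2) = 52945.39510/0.032 = 1654543.59676
P_0 = D_1/(1+r)^1 + D_2/(1+r)^2 + D_3/(1+r)^3 + D_4/(1+r)^4 + D_5/(1+r)^5 + TV/(1+r)^5
    = 26999.17279 + 28364.02068 + 29797.86364 + 31304.18947 + 32886.66228 + 1085259.85529 = 1234611.76416

1234611.76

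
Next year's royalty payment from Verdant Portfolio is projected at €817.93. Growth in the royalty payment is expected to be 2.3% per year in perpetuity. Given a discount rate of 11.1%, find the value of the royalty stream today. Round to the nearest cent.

€9294.66

Growing perpetuity: P = D₁ / (r − g) = €817.9300 / (0.111 − 0.023) = €9,294.66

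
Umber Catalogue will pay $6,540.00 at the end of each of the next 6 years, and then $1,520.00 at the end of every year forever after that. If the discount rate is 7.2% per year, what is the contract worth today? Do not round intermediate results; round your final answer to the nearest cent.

PV of 6-year annuity: $6,540.00 × [1 − (1+0.072)^−6] / 0.072 = 30981.62653
Perpetuity value at year 6: $1,520.00 / 0.072 = 21111.11111
PV of perpetuity: 21111.11111 / (1+0.072)^6 = 13910.48843
Total PV = 30981.62653 + 13910.48843 = 44892.11496

$44892.11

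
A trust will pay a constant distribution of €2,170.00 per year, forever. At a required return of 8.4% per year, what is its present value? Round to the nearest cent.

€25833.33

Level perpetuity: PV = C / r = €2,170.00 / 0.084 = €25,833.33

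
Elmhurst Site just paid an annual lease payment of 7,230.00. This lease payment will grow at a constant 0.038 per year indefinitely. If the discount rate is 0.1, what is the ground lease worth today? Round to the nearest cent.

121044.19

D₁ = D₀ × (1 + g) = 7,230.00 × 1.038 = 7,504.7400
Growing perpetuity: P = D₁ / (r − g) = 7,504.7400 / (0.1 − 0.038) = 121,044.19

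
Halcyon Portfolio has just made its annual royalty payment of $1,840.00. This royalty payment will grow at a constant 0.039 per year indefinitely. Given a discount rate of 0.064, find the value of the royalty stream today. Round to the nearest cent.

$76470.40

D₁ = D₀ × (1 + g) = $1,840.00 × 1.039 = $1,911.7600
Growing perpetuity: P = D₁ / (r − g) = $1,911.7600 / (0.064 − 0.039) = $76,470.40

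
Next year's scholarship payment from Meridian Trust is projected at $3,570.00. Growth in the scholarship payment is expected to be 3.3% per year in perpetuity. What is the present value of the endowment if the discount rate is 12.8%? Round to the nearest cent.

$37578.95

Growing perpetuity: P = D₁ / (r − g) = $3,570.0000 / (0.128 − 0.033) = $37,578.95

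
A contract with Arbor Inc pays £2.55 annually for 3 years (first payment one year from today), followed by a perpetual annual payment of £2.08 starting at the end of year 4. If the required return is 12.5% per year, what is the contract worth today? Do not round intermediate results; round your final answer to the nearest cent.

PV of 3-year annuity: £2.55 × [1 − (1+0.125)^−3] / 0.125 = 6.07243
Perpetuity value at year 3: £2.08 / 0.125 = 16.64000
PV of perpetuity: 16.64000 / (1+0.125)^3 = 11.68680
Total PV = 6.07243 + 11.68680 = 17.75923

£17.76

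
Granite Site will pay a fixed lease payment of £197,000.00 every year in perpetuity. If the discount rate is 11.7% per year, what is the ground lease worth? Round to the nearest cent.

Level perpetuity: PV = C / r = £197,000.00 / 0.117 = £1,683,760.68

£1683760.68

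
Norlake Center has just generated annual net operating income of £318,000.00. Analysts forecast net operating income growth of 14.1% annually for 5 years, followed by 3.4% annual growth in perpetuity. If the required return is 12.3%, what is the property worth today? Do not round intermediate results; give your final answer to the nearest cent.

D_1 = 362838.00000
D_2 = 413998.15800
D_3 = 472371.89828
D_4 = 538976.33594
D_5 = 614971.99930
Terminal value at year 5: TV = D_5×(1+g_2)/(r−g_2) = 635881.04728/0.089 = 7144730.86830
P_0 = D_1/(1+r)^1 + D_2/(1+r)^2 + D_3/(1+r)^3 + D_4/(1+r)^4 + D_5/(1+r)^5 + TV/(1+r)^5
    = 323097.06144 + 328275.82111 + 333537.58850 + 338883.69410 + 344315.48974 + 4000249.62232 = 5668359.27721

£5668359.28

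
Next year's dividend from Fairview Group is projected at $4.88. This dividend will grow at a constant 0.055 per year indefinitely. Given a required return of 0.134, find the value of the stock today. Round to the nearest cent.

$61.77

Growing perpetuity: P = D₁ / (r − g) = $4.8800 / (0.134 − 0.055) = $61.77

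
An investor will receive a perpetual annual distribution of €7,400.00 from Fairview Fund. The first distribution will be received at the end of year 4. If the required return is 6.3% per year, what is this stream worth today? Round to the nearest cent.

€97789.31

Value at end of year 3: C / r = €7,400.00 / 0.063 = €117,460.3175
Discount to today: PV = €117,460.3175 / (1 + 0.063)^3 = €117,460.3175 / 1.201157 = €97,789.31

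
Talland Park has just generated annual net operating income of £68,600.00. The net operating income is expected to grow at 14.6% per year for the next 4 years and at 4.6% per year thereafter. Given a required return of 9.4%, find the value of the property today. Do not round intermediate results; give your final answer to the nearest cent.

£2108640.59

D_1 = 78615.60000
D_2 = 90093.47760
D_3 = 103247.12533
D_4 = 118321.20563
Terminal value at year 4: TV = D_4×(1+g_2)/(r−g_2) = 123763.98109/0.048 = 2578416.27264
P_0 = D_1/(1+r)^1 + D_2/(1+r)^2 + D_3/(1+r)^3 + D_4/(1+r)^4 + TV/(1+r)^4
    = 71860.69470 + 75276.37671 + 78854.41290 + 82602.52028 + 1800046.58773 = 2108640.59232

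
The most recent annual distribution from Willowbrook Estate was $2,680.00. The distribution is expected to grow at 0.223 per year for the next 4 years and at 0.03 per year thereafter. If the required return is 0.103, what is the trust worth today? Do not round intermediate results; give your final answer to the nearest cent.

D_1 = 3277.64000
D_2 = 4008.55372
D_3 = 4902.46120
D_4 = 5995.71005
Terminal value at year 4: TV = D_4×(1+g_2)/(r−g_2) = 6175.58135/0.073 = 84597.00477
P_0 = D_1/(1+r)^1 + D_2/(1+r)^2 + D_3/(1+r)^3 + D_4/(1+r)^4 + TV/(1+r)^4
    = 2971.56845 + 3294.85785 + 3653.31927 + 4050.77921 + 57154.82996 = 71125.35474

$71125.35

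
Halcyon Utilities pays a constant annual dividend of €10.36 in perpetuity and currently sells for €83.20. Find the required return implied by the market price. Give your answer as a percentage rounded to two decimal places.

P = C/r ⇒ r = C/P = €10.36/€83.20 = 0.124519

12.45%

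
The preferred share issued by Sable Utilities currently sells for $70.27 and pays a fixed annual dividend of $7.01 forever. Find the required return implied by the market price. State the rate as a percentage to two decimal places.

9.98%

P = C/r ⇒ r = C/P = $7.01/$70.27 = 0.099758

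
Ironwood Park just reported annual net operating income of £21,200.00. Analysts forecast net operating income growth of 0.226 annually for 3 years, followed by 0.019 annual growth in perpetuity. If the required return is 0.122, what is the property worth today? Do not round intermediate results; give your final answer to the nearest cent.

D_1 = 25991.20000
D_2 = 31865.21120
D_3 = 39066.74893
Terminal value at year 3: TV = D_3×(1+g_2)/(r−g_2) = 39809.01716/0.103 = 386495.31224
P_0 = D_1/(1+r)^1 + D_2/(1+r)^2 + D_3/(1+r)^3 + TV/(1+r)^3
    = 23165.06239 + 25312.26960 + 27658.50493 + 273631.22834 = 349767.06525

£349767.07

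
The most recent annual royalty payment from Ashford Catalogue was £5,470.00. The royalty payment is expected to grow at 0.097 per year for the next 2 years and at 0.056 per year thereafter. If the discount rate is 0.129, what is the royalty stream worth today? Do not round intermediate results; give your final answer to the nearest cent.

£85184.98

D_1 = 6000.59000
D_2 = 6582.64723
Terminal value at year 2: TV = D_2×(1+g_2)/(r−g_2) = 6951.27547/0.073 = 95222.95171
P_0 = D_1/(1+r)^1 + D_2/(1+r)^2 + TV/(1+r)^2
    = 5314.96014 + 5164.31468 + 74705.70279 = 85184.97761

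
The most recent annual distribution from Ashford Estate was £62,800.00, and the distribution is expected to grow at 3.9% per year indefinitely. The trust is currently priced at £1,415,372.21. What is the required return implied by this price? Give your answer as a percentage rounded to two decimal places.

8.51%

D₁ = £62,800.00 × 1.039 = £65,249.2000
P = D₁/(r − g) ⇒ r = D₁/P + g = £65,249.2000/£1,415,372.21 + 0.039 = 0.046100 + 0.039 = 0.085100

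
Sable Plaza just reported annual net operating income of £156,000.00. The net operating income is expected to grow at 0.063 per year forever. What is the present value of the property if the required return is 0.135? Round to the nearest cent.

£2303166.67

D₁ = D₀ × (1 + g) = £156,000.00 × 1.063 = £165,828.0000
Growing perpetuity: P = D₁ / (r − g) = £165,828.0000 / (0.135 − 0.063) = £2,303,166.67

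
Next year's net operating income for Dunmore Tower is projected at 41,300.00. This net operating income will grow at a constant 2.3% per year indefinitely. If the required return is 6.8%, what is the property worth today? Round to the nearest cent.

917777.78

Growing perpetuity: P = D₁ / (r − g) = 41,300.0000 / (0.068 − 0.023) = 917,777.78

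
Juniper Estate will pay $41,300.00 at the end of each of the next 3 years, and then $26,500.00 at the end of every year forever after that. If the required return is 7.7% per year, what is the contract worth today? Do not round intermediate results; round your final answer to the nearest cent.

PV of 3-year annuity: $41,300.00 × [1 − (1+0.077)^−3] / 0.077 = 107012.89554
Perpetuity value at year 3: $26,500.00 / 0.077 = 344155.84416
PV of perpetuity: 344155.84416 / (1+0.077)^3 = 275491.39544
Total PV = 107012.89554 + 275491.39544 = 382504.29098

$382504.29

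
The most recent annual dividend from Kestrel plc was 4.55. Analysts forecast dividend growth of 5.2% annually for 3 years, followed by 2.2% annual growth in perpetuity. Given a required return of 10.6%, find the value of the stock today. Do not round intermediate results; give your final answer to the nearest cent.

60.00

D_1 = 4.78660
D_2 = 5.03550
D_3 = 5.29735
Terminal value at year 3: TV = D_3×(1+g_2)/(r−g_2) = 5.41389/0.084 = 64.45108
P_0 = D_1/(1+r)^1 + D_2/(1+r)^2 + D_3/(1+r)^3 + TV/(1+r)^3
    = 4.32785 + 4.11654 + 3.91555 + 47.63924 = 59.99919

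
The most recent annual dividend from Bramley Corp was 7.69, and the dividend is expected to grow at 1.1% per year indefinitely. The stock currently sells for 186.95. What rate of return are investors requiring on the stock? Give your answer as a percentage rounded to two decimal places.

5.26%

D₁ = 7.69 × 1.011 = 7.7746
P = D₁/(r − g) ⇒ r = D₁/P + g = 7.7746/186.95 + 0.011 = 0.041586 + 0.011 = 0.052586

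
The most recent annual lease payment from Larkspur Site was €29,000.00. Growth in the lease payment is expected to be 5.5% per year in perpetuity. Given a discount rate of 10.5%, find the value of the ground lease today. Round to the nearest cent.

D₁ = D₀ × (1 + g) = €29,000.00 × 1.055 = €30,595.0000
Growing perpetuity: P = D₁ / (r − g) = €30,595.0000 / (0.105 − 0.055) = €611,900.00

€611900.00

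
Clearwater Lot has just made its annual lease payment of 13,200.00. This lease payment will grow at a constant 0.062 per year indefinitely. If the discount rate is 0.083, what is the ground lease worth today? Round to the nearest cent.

667542.86

D₁ = D₀ × (1 + g) = 13,200.00 × 1.062 = 14,018.4000
Growing perpetuity: P = D₁ / (r − g) = 14,018.4000 / (0.083 − 0.062) = 667,542.86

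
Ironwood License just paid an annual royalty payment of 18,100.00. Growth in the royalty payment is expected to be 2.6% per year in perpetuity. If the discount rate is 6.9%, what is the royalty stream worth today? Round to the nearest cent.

D₁ = D₀ × (1 + g) = 18,100.00 × 1.026 = 18,570.6000
Growing perpetuity: P = D₁ / (r − g) = 18,570.6000 / (0.069 − 0.026) = 431,874.42

431874.42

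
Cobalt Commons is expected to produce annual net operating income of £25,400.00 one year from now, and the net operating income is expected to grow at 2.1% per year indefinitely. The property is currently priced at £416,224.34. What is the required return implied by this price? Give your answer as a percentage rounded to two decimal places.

8.20%

P = D₁/(r − g) ⇒ r = D₁/P + g = £25,400.0000/£416,224.34 + 0.021 = 0.061025 + 0.021 = 0.082025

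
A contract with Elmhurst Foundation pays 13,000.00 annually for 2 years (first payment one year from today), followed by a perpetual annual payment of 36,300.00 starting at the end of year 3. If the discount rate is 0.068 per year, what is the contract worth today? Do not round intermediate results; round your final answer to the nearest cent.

491579.63

PV of 2-year annuity: 13,000.00 × [1 − (1+0.068)^−2] / 0.068 = 23569.55491
Perpetuity value at year 2: 36,300.00 / 0.068 = 533823.52941
PV of perpetuity: 533823.52941 / (1+0.068)^2 = 468010.07993
Total PV = 23569.55491 + 468010.07993 = 491579.63484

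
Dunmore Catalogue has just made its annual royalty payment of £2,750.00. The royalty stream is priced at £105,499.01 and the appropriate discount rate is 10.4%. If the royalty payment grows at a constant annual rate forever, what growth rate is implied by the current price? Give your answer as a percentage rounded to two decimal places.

P = D₀(1+g)/(r−g) ⇒ P(r−g) = D₀(1+g) ⇒ g(P+D₀) = P·r − D₀
g = (P·r − D₀)/(P + D₀) = (£105,499.01×0.104 − £2,750.00) / (£105,499.01 + £2,750.00) = 0.075954

7.60%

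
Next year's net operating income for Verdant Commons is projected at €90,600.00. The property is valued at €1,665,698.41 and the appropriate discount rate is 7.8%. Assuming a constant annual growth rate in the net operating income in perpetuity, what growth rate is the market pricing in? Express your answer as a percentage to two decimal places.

2.36%

P = D₁/(r−g) ⇒ g = r − D₁/P = 0.078 − €90,600.00/€1,665,698.41 = 0.023608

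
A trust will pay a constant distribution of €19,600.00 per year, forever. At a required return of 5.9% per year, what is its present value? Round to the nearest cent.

Level perpetuity: PV = C / r = €19,600.00 / 0.059 = €332,203.39

€332203.39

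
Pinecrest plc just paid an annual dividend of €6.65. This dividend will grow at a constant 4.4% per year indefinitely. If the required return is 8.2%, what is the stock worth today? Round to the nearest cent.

D₁ = D₀ × (1 + g) = €6.65 × 1.044 = €6.9426
Growing perpetuity: P = D₁ / (r − g) = €6.9426 / (0.082 − 0.044) = €182.70

€182.70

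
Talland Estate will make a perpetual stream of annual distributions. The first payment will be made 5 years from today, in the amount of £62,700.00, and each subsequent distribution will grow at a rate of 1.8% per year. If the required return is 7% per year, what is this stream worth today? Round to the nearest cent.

Value at end of year 4: C₁ / (r − g) = £62,700.00 / (0.07 − 0.018) = £1,205,769.2308
Discount to today: PV = £1,205,769.2308 / (1 + 0.07)^4 = £1,205,769.2308 / 1.310796 = £919,875.57

£919875.57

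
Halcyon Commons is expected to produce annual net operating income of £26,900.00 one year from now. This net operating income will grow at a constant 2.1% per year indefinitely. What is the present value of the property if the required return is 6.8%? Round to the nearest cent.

Growing perpetuity: P = D₁ / (r − g) = £26,900.0000 / (0.068 − 0.021) = £572,340.43

£572340.43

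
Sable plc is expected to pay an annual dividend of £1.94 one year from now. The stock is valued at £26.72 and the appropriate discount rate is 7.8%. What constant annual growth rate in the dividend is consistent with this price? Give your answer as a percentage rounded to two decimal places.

0.54%

P = D₁/(r−g) ⇒ g = r − D₁/P = 0.078 − £1.94/£26.72 = 0.005395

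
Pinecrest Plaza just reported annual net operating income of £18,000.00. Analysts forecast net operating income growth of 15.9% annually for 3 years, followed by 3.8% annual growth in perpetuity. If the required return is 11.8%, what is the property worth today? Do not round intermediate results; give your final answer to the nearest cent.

£318256.85

D_1 = 20862.00000
D_2 = 24179.05800
D_3 = 28023.52822
Terminal value at year 3: TV = D_3×(1+g_2)/(r−g_2) = 29088.42229/0.08 = 363605.27868
P_0 = D_1/(1+r)^1 + D_2/(1+r)^2 + D_3/(1+r)^3 + TV/(1+r)^3
    = 18660.10733 + 19344.42254 + 20053.83339 + 260198.48818 = 318256.85144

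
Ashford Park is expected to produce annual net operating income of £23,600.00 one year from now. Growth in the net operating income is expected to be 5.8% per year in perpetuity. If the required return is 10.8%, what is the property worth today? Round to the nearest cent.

Growing perpetuity: P = D₁ / (r − g) = £23,600.0000 / (0.108 − 0.058) = £472,000.00

£472000.00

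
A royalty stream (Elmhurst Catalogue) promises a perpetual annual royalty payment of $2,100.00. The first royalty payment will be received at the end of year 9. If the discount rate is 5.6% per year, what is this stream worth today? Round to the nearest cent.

$24250.46

Value at end of year 8: C / r = $2,100.00 / 0.056 = $37,500.0000
Discount to today: PV = $37,500.0000 / (1 + 0.056)^8 = $37,500.0000 / 1.546363 = $24,250.46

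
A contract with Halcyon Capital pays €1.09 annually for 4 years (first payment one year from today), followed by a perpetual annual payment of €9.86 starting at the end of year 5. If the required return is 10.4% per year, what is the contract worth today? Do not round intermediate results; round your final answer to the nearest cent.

PV of 4-year annuity: €1.09 × [1 − (1+0.104)^−4] / 0.104 = 3.42545
Perpetuity value at year 4: €9.86 / 0.104 = 94.80769
PV of perpetuity: 94.80769 / (1+0.104)^4 = 63.82154
Total PV = 3.42545 + 63.82154 = 67.24699

€67.25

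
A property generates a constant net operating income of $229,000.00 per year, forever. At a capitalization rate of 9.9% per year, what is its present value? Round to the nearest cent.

$2313131.31

Level perpetuity: PV = C / r = $229,000.00 / 0.099 = $2,313,131.31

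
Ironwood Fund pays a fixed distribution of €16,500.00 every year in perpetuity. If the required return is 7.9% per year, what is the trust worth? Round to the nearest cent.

Level perpetuity: PV = C / r = €16,500.00 / 0.079 = €208,860.76

€208860.76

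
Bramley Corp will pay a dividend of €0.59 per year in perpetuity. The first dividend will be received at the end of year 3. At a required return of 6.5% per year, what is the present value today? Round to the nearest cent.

Value at end of year 2: C / r = €0.59 / 0.065 = €9.0769
Discount to today: PV = €9.0769 / (1 + 0.065)^2 = €9.0769 / 1.134225 = €8.00

€8.00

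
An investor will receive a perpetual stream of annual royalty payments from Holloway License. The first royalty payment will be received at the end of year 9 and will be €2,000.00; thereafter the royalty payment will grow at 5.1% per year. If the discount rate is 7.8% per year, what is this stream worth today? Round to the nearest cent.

Value at end of year 8: C₁ / (r − g) = €2,000.00 / (0.078 − 0.051) = €74,074.0741
Discount to today: PV = €74,074.0741 / (1 + 0.078)^8 = €74,074.0741 / 1.823686 = €40,617.78

€40617.78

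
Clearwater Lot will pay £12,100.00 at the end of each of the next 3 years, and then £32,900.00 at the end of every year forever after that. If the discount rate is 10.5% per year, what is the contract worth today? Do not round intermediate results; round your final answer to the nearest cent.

PV of 3-year annuity: £12,100.00 × [1 − (1+0.105)^−3] / 0.105 = 29827.99389
Perpetuity value at year 3: £32,900.00 / 0.105 = 313333.33333
PV of perpetuity: 313333.33333 / (1+0.105)^3 = 232230.77142
Total PV = 29827.99389 + 232230.77142 = 262058.76532

£262058.77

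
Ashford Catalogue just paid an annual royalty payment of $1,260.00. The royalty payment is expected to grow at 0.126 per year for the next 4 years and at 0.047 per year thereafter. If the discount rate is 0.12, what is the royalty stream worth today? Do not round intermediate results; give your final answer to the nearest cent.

$23569.74

D_1 = 1418.76000
D_2 = 1597.52376
D_3 = 1798.81175
D_4 = 2025.46203
Terminal value at year 4: TV = D_4×(1+g_2)/(r−g_2) = 2120.65875/0.073 = 29050.11987
P_0 = D_1/(1+r)^1 + D_2/(1+r)^2 + D_3/(1+r)^3 + D_4/(1+r)^4 + TV/(1+r)^4
    = 1266.75000 + 1273.53616 + 1280.35868 + 1287.21774 + 18461.87636 = 23569.73893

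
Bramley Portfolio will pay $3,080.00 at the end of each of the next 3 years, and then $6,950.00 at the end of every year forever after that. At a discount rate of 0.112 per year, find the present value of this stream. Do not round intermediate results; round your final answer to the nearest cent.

PV of 3-year annuity: $3,080.00 × [1 − (1+0.112)^−3] / 0.112 = 7500.53712
Perpetuity value at year 3: $6,950.00 / 0.112 = 62053.57143
PV of perpetuity: 62053.57143 / (1+0.112)^3 = 45128.65812
Total PV = 7500.53712 + 45128.65812 = 52629.19524

$52629.20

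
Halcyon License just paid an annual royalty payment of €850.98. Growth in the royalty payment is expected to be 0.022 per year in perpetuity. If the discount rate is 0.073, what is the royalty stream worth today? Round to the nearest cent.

D₁ = D₀ × (1 + g) = €850.98 × 1.022 = €869.7016
Growing perpetuity: P = D₁ / (r − g) = €869.7016 / (0.073 − 0.022) = €17,052.97

€17052.97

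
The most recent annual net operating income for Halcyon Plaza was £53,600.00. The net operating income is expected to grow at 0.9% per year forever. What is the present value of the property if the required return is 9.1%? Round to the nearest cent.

D₁ = D₀ × (1 + g) = £53,600.00 × 1.009 = £54,082.4000
Growing perpetuity: P = D₁ / (r − g) = £54,082.4000 / (0.091 − 0.009) = £659,541.46

£659541.46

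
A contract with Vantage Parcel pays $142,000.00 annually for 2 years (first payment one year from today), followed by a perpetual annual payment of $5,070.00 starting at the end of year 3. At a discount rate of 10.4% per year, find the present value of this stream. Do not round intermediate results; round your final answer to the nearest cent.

$285127.53

PV of 2-year annuity: $142,000.00 × [1 − (1+0.104)^−2] / 0.104 = 245129.69964
Perpetuity value at year 2: $5,070.00 / 0.104 = 48750.00000
PV of perpetuity: 48750.00000 / (1+0.104)^2 = 39997.83396
Total PV = 245129.69964 + 39997.83396 = 285127.53361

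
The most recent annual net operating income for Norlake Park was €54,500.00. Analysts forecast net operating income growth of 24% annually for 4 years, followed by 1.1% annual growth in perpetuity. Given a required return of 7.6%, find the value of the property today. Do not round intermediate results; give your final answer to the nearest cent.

D_1 = 67580.00000
D_2 = 83799.20000
D_3 = 103911.00800
D_4 = 128849.64992
Terminal value at year 4: TV = D_4×(1+g_2)/(r−g_2) = 130266.99607/0.065 = 2004107.63183
P_0 = D_1/(1+r)^1 + D_2/(1+r)^2 + D_3/(1+r)^3 + D_4/(1+r)^4 + TV/(1+r)^4
    = 62806.69145 + 72379.45855 + 83411.27193 + 96124.51412 + 1495105.90429 = 1809827.84034

€1809827.84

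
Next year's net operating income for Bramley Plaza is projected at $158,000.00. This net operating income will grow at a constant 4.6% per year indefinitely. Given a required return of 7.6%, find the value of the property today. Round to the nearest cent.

$5266666.67

Growing perpetuity: P = D₁ / (r − g) = $158,000.0000 / (0.076 − 0.046) = $5,266,666.67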